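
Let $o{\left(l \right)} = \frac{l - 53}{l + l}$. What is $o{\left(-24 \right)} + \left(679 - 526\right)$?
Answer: $\frac{7421}{48} \approx 154.6$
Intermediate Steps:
$o{\left(l \right)} = \frac{-53 + l}{2 l}$
$o{\left(-24 \right)} + \left(679 - 526\right) = \frac{-53 - 24}{2 \left(-24\right)} + \left(679 - 526\right) = \frac{1}{2} \left(- \frac{1}{24}\right) \left(-77\right) + 153 = \frac{77}{48} + 153 = \frac{7421}{48}$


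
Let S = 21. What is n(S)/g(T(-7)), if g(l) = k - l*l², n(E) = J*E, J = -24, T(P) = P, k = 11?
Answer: -84/59 ≈ -1.4237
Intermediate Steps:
n(E) = -24*E
g(l) = 11 - l³ (g(l) = 11 - l*l² = 11 - l³)
n(S)/g(T(-7)) = (-24*21)/(11 - 1*(-7)³) = -504/(11 - 1*(-343)) = -504/(11 + 343) = -504/354 = -504*1/354 = -84/59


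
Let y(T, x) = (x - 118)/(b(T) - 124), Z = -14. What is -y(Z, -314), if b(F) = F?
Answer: -72/23 ≈ -3.1304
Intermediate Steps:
y(T, x) = (-118 + x)/(-124 + T) (y(T, x) = (x - 118)/(T - 124) = (-118 + x)/(-124 + T))
-y(Z, -314) = -(-118 - 314)/(-124 - 14) = -(-432)/(-138) = -(-1)*(-432)/138 = -1*72/23 = -72/23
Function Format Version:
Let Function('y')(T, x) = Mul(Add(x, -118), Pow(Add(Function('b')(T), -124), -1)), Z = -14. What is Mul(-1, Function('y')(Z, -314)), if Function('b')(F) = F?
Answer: Rational(-72, 23) ≈ -3.1304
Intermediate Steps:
Function('y')(T, x) = Mul(Pow(Add(-124, T), -1), Add(-118, x)) (Function('y')(T, x) = Mul(Add(x, -118), Pow(Add(T, -124), -1)) = Mul(Add(-118, x), Pow(Add(-124, T), -1)) = Mul(Pow(Add(-124, T), -1), Add(-118, x)))
Mul(-1, Function('y')(Z, -314)) = Mul(-1, Mul(Pow(Add(-124, -14), -1), Add(-118, -314))) = Mul(-1, Mul(Pow(-138, -1), -432)) = Mul(-1, Mul(Rational(-1, 138), -432)) = Mul(-1, Rational(72, 23)) = Rational(-72, 23)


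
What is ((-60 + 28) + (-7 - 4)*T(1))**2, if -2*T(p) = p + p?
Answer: 441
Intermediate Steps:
T(p) = -p (T(p) = -(p + p)/2 = -p)
((-60 + 28) + (-7 - 4)*T(1))**2 = ((-60 + 28) + (-7 - 4)*(-1*1))**2 = (-32 - 11*(-1))**2 = (-32 + 11)**2 = (-21)**2 = 441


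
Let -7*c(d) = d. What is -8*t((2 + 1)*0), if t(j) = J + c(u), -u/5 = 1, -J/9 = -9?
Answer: -4576/7 ≈ -653.71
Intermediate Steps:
J = 81 (J = -9*(-9) = 81)
u = -5 (u = -5*1 = -5)
c(d) = -d/7
t(j) = 572/7 (t(j) = 81 - ⅐*(-5) = 81 + 5/7 = 572/7)
-8*t((2 + 1)*0) = -8*572/7 = -4576/7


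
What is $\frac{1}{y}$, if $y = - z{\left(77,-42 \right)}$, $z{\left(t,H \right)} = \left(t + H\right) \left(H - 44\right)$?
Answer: $\frac{1}{3010} \approx 0.00033223$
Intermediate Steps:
$z{\left(t,H \right)} = \left(-44 + H\right) \left(H + t\right)$ ($z{\left(t,H \right)} = \left(H + t\right) \left(-44 + H\right) = \left(-44 + H\right) \left(H + t\right)$)
$y = 3010$ ($y = - (\left(-42\right)^{2} - -1848 - 3388 - 3234) = - (1764 + 1848 - 3388 - 3234) = \left(-1\right) \left(-3010\right) = 3010$)
$\frac{1}{y} = \frac{1}{3010}$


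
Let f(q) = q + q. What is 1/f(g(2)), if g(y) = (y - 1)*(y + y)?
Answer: ⅛ ≈ 0.12500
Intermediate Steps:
g(y) = 2*y*(-1 + y) (g(y) = (-1 + y)*(2*y) = 2*y*(-1 + y))
f(q) = 2*q
1/f(g(2)) = 1/(2*(2*2*(-1 + 2))) = 1/(2*(2*2*1)) = 1/(2*4) = 1/8 = ⅛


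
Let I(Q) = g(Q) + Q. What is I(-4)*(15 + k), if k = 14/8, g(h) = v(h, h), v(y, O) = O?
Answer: -134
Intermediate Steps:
g(h) = h
I(Q) = 2*Q (I(Q) = Q + Q = 2*Q)
k = 7/4 (k = 14*(1/8) = 7/4 ≈ 1.7500)
I(-4)*(15 + k) = (2*(-4))*(15 + 7/4) = -8*67/4 = -134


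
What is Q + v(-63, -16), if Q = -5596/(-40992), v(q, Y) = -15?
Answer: -152321/10248 ≈ -14.863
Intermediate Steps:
Q = 1399/10248 (Q = -5596*(-1/40992) = 1399/10248 ≈ 0.13651)
Q + v(-63, -16) = 1399/10248 - 15 = -152321/10248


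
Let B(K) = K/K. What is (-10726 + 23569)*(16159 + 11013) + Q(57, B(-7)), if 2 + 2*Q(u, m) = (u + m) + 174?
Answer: 348970111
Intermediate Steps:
B(K) = 1
Q(u, m) = 86 + m/2 + u/2 (Q(u, m) = -1 + ((u + m) + 174)/2 = -1 + ((m + u) + 174)/2 = -1 + (174 + m + u)/2 = -1 + (87 + m/2 + u/2) = 86 + m/2 + u/2)
(-10726 + 23569)*(16159 + 11013) + Q(57, B(-7)) = (-10726 + 23569)*(16159 + 11013) + (86 + (1/2)*1 + (1/2)*57) = 12843*27172 + (86 + 1/2 + 57/2) = 348969996 + 115 = 348970111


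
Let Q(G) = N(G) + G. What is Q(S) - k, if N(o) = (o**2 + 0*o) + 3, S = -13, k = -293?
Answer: 452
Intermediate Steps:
N(o) = 3 + o**2 (N(o) = (o**2 + 0) + 3 = o**2 + 3 = 3 + o**2)
Q(G) = 3 + G + G**2 (Q(G) = (3 + G**2) + G = 3 + G + G**2)
Q(S) - k = (3 - 13 + (-13)**2) - 1*(-293) = (3 - 13 + 169) + 293 = 159 + 293 = 452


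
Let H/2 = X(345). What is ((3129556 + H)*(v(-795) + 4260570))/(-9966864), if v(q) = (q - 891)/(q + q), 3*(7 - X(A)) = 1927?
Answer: -1324498019755417/990457110 ≈ -1.3373e+6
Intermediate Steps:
X(A) = -1906/3 (X(A) = 7 - 1/3*1927 = 7 - 1927/3 = -1906/3)
H = -3812/3 (H = 2*(-1906/3) = -3812/3 ≈ -1270.7)
v(q) = (-891 + q)/(2*q) (v(q) = (-891 + q)/((2*q)) = (-891 + q)*(1/(2*q)) = (-891 + q)/(2*q))
((3129556 + H)*(v(-795) + 4260570))/(-9966864) = ((3129556 - 3812/3)*((1/2)*(-891 - 795)/(-795) + 4260570))/(-9966864) = (9384856*((1/2)*(-1/795)*(-1686) + 4260570)/3)*(-1/9966864) = (9384856*(281/265 + 4260570)/3)*(-1/9966864) = ((9384856/3)*(1129051331/265))*(-1/9966864) = (10595984158043336/795)*(-1/9966864) = -1324498019755417/990457110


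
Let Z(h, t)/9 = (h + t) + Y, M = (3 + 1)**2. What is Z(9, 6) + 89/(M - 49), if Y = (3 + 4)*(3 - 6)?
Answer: -1871/33 ≈ -56.697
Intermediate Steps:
M = 16 (M = 4**2 = 16)
Y = -21 (Y = 7*(-3) = -21)
Z(h, t) = -189 + 9*h + 9*t (Z(h, t) = 9*((h + t) - 21) = 9*(-21 + h + t) = -189 + 9*h + 9*t)
Z(9, 6) + 89/(M - 49) = (-189 + 9*9 + 9*6) + 89/(16 - 49) = (-189 + 81 + 54) + 89/(-33) = -54 - 1/33*89 = -54 - 89/33 = -1871/33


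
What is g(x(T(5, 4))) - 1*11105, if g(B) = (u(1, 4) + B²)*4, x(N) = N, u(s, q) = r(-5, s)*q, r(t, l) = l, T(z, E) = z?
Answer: -10989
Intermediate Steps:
u(s, q) = q*s (u(s, q) = s*q = q*s)
g(B) = 16 + 4*B² (g(B) = (4*1 + B²)*4 = (4 + B²)*4 = 16 + 4*B²)
g(x(T(5, 4))) - 1*11105 = (16 + 4*5²) - 1*11105 = (16 + 4*25) - 11105 = (16 + 100) - 11105 = 116 - 11105 = -10989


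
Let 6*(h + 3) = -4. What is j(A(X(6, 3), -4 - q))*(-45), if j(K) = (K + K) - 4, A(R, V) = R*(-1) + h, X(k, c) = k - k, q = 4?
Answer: 510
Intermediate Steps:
h = -11/3 (h = -3 + (⅙)*(-4) = -3 - ⅔ = -11/3 ≈ -3.6667)
X(k, c) = 0
A(R, V) = -11/3 - R (A(R, V) = R*(-1) - 11/3 = -R - 11/3 = -11/3 - R)
j(K) = -4 + 2*K (j(K) = 2*K - 4 = -4 + 2*K)
j(A(X(6, 3), -4 - q))*(-45) = (-4 + 2*(-11/3 - 1*0))*(-45) = (-4 + 2*(-11/3 + 0))*(-45) = (-4 + 2*(-11/3))*(-45) = (-4 - 22/3)*(-45) = -34/3*(-45) = 510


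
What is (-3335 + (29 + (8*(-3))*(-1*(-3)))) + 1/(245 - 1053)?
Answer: -2729425/808 ≈ -3378.0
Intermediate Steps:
(-3335 + (29 + (8*(-3))*(-1*(-3)))) + 1/(245 - 1053) = (-3335 + (29 - 24*3)) + 1/(-808) = (-3335 + (29 - 72)) - 1/808 = (-3335 - 43) - 1/808 = -3378 - 1/808 = -2729425/808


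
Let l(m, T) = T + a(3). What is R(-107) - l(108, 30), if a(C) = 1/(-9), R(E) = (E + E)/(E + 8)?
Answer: -305/11 ≈ -27.727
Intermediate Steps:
R(E) = 2*E/(8 + E) (R(E) = (2*E)/(8 + E) = 2*E/(8 + E))
a(C) = -⅑
l(m, T) = -⅑ + T (l(m, T) = T - ⅑ = -⅑ + T)
R(-107) - l(108, 30) = 2*(-107)/(8 - 107) - (-⅑ + 30) = 2*(-107)/(-99) - 1*269/9 = 2*(-107)*(-1/99) - 269/9 = 214/99 - 269/9 = -305/11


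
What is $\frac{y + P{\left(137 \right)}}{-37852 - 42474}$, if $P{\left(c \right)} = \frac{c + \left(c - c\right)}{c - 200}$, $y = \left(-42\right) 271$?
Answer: $\frac{717203}{5060538} \approx 0.14172$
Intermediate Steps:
$y = -11382$
$P{\left(c \right)} = \frac{c}{-200 + c}$ ($P{\left(c \right)} = \frac{c + 0}{-200 + c} = \frac{c}{-200 + c}$)
$\frac{y + P{\left(137 \right)}}{-37852 - 42474} = \frac{-11382 + \frac{137}{-200 + 137}}{-37852 - 42474} = \frac{-11382 + \frac{137}{-63}}{-80326} = \left(-11382 + 137 \left(- \frac{1}{63}\right)\right) \left(- \frac{1}{80326}\right) = \left(-11382 - \frac{137}{63}\right) \left(- \frac{1}{80326}\right) = \left(- \frac{717203}{63}\right) \left(- \frac{1}{80326}\right) = \frac{717203}{5060538}$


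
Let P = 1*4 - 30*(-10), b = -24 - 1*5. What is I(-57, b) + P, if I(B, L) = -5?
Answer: 299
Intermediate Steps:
b = -29 (b = -24 - 5 = -29)
P = 304 (P = 4 + 300 = 304)
I(-57, b) + P = -5 + 304 = 299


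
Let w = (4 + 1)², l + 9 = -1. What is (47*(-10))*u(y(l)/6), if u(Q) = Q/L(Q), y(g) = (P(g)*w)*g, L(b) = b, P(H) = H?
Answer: -470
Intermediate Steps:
l = -10 (l = -9 - 1 = -10)
w = 25 (w = 5² = 25)
y(g) = 25*g² (y(g) = (g*25)*g = (25*g)*g = 25*g²)
u(Q) = 1 (u(Q) = Q/Q = 1)
(47*(-10))*u(y(l)/6) = (47*(-10))*1 = -470*1 = -470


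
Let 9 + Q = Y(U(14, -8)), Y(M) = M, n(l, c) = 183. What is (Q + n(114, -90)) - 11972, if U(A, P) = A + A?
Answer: -11770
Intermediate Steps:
U(A, P) = 2*A
Q = 19 (Q = -9 + 2*14 = -9 + 28 = 19)
(Q + n(114, -90)) - 11972 = (19 + 183) - 11972 = 202 - 11972 = -11770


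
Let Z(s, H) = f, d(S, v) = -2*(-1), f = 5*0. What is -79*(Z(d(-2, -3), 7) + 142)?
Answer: -11218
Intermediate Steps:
f = 0
d(S, v) = 2
Z(s, H) = 0
-79*(Z(d(-2, -3), 7) + 142) = -79*(0 + 142) = -79*142 = -11218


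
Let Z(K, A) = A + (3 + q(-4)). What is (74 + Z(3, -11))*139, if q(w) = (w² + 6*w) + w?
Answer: 7506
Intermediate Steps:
q(w) = w² + 7*w
Z(K, A) = -9 + A (Z(K, A) = A + (3 - 4*(7 - 4)) = A + (3 - 4*3) = A + (3 - 12) = A - 9 = -9 + A)
(74 + Z(3, -11))*139 = (74 + (-9 - 11))*139 = (74 - 20)*139 = 54*139 = 7506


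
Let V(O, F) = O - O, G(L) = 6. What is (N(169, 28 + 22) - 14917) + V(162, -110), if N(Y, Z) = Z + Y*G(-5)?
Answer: -13853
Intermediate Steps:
V(O, F) = 0
N(Y, Z) = Z + 6*Y (N(Y, Z) = Z + Y*6 = Z + 6*Y)
(N(169, 28 + 22) - 14917) + V(162, -110) = (((28 + 22) + 6*169) - 14917) + 0 = ((50 + 1014) - 14917) + 0 = (1064 - 14917) + 0 = -13853 + 0 = -13853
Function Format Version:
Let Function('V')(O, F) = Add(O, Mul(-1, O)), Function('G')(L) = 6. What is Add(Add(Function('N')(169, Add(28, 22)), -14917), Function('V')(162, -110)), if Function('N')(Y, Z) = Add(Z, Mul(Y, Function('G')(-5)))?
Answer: -13853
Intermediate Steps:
Function('V')(O, F) = 0
Function('N')(Y, Z) = Add(Z, Mul(6, Y)) (Function('N')(Y, Z) = Add(Z, Mul(Y, 6)) = Add(Z, Mul(6, Y)))
Add(Add(Function('N')(169, Add(28, 22)), -14917), Function('V')(162, -110)) = Add(Add(Add(Add(28, 22), Mul(6, 169)), -14917), 0) = Add(Add(Add(50, 1014), -14917), 0) = Add(Add(1064, -14917), 0) = Add(-13853, 0) = -13853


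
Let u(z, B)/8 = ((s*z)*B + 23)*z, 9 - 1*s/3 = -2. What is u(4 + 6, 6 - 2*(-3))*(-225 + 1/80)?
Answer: -71690017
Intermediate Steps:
s = 33 (s = 27 - 3*(-2) = 27 + 6 = 33)
u(z, B) = 8*z*(23 + 33*B*z) (u(z, B) = 8*(((33*z)*B + 23)*z) = 8*((33*B*z + 23)*z) = 8*((23 + 33*B*z)*z) = 8*(z*(23 + 33*B*z)) = 8*z*(23 + 33*B*z))
u(4 + 6, 6 - 2*(-3))*(-225 + 1/80) = (8*(4 + 6)*(23 + 33*(6 - 2*(-3))*(4 + 6)))*(-225 + 1/80) = (8*10*(23 + 33*(6 + 6)*10))*(-225 + 1/80) = (8*10*(23 + 33*12*10))*(-17999/80) = (8*10*(23 + 3960))*(-17999/80) = (8*10*3983)*(-17999/80) = 318640*(-17999/80) = -71690017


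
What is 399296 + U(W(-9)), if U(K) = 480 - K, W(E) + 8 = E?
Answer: 399793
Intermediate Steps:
W(E) = -8 + E
399296 + U(W(-9)) = 399296 + (480 - (-8 - 9)) = 399296 + (480 - 1*(-17)) = 399296 + (480 + 17) = 399296 + 497 = 399793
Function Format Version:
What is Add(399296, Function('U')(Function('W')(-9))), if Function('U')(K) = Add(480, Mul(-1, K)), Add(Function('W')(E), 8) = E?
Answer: 399793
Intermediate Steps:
Function('W')(E) = Add(-8, E)
Add(399296, Function('U')(Function('W')(-9))) = Add(399296, Add(480, Mul(-1, Add(-8, -9)))) = Add(399296, Add(480, Mul(-1, -17))) = Add(399296, Add(480, 17)) = Add(399296, 497) = 399793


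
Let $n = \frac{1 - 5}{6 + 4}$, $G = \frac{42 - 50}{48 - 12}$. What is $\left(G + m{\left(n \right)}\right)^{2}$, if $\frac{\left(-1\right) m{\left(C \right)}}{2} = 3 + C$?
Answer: $\frac{59536}{2025} \approx 29.4$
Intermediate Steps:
$G = - \frac{2}{9}$ ($G = - \frac{8}{48 + \left(-35 + 23\right)} = - \frac{8}{48 - 12} = - \frac{8}{36} = \left(-8\right) \frac{1}{36} = - \frac{2}{9} \approx -0.22222$)
$n = - \frac{2}{5}$ ($n = - \frac{4}{10} = \left(-4\right) \frac{1}{10} = - \frac{2}{5} \approx -0.4$)
$m{\left(C \right)} = -6 - 2 C$ ($m{\left(C \right)} = - 2 \left(3 + C\right) = -6 - 2 C$)
$\left(G + m{\left(n \right)}\right)^{2} = \left(- \frac{2}{9} - \frac{26}{5}\right)^{2} = \left(- \frac{244}{45}\right)^{2} = \frac{59536}{2025}$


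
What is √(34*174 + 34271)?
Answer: √40187 ≈ 200.47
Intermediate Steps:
√(34*174 + 34271) = √(5916 + 34271) = √40187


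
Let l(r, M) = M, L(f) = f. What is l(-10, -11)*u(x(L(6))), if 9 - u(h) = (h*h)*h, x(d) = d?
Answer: 2277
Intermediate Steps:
u(h) = 9 - h³ (u(h) = 9 - h*h*h = 9 - h²*h = 9 - h³)
l(-10, -11)*u(x(L(6))) = -11*(9 - 1*6³) = -11*(9 - 1*216) = -11*(9 - 216) = -11*(-207) = 2277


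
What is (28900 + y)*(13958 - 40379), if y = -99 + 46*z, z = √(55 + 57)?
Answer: -760951221 - 4861464*√7 ≈ -7.7381e+8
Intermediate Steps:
z = 4*√7 (z = √112 = 4*√7 ≈ 10.583)
y = -99 + 184*√7 (y = -99 + 46*(4*√7) = -99 + 184*√7 ≈ 387.82)
(28900 + y)*(13958 - 40379) = (28900 + (-99 + 184*√7))*(13958 - 40379) = (28801 + 184*√7)*(-26421) = -760951221 - 4861464*√7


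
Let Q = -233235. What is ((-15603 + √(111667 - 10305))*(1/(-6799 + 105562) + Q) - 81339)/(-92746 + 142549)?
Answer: 1316508751735/18017193 - 23034988304*√101362/4918693689 ≈ 71579.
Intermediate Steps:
((-15603 + √(111667 - 10305))*(1/(-6799 + 105562) + Q) - 81339)/(-92746 + 142549) = ((-15603 + √(111667 - 10305))*(1/(-6799 + 105562) - 233235) - 81339)/(-92746 + 142549) = ((-15603 + √101362)*(1/98763 - 233235) - 81339)/49803 = ((-15603 + √101362)*(1/98763 - 233235) - 81339)*(1/49803) = ((-15603 + √101362)*(-23034988304/98763) - 81339)*(1/49803) = ((17114996309872/4703 - 23034988304*√101362/98763) - 81339)*(1/49803) = (17114613772555/4703 - 23034988304*√101362/98763)*(1/49803) = 1316508751735/18017193 - 23034988304*√101362/4918693689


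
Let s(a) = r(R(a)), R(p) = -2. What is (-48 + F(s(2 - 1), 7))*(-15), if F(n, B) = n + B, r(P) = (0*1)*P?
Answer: 615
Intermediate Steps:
r(P) = 0 (r(P) = 0*P = 0)
s(a) = 0
F(n, B) = B + n
(-48 + F(s(2 - 1), 7))*(-15) = (-48 + (7 + 0))*(-15) = (-48 + 7)*(-15) = -41*(-15) = 615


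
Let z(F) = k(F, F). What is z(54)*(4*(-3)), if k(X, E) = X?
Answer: -648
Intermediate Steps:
z(F) = F
z(54)*(4*(-3)) = 54*(4*(-3)) = 54*(-12) = -648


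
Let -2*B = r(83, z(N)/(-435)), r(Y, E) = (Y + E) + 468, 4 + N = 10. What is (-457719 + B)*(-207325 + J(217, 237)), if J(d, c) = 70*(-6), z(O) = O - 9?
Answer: 2759235975447/29 ≈ 9.5146e+10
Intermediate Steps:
N = 6 (N = -4 + 10 = 6)
z(O) = -9 + O
J(d, c) = -420
r(Y, E) = 468 + E + Y (r(Y, E) = (E + Y) + 468 = 468 + E + Y)
B = -39948/145 (B = -(468 + (-9 + 6)/(-435) + 83)/2 = -(468 - 3*(-1/435) + 83)/2 = -(468 + 1/145 + 83)/2 = -½*79896/145 = -39948/145 ≈ -275.50)
(-457719 + B)*(-207325 + J(217, 237)) = (-457719 - 39948/145)*(-207325 - 420) = -66409203/145*(-207745) = 2759235975447/29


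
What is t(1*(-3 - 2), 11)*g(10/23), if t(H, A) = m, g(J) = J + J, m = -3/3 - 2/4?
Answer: -30/23 ≈ -1.3043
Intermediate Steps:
m = -3/2 (m = -3*⅓ - 2*¼ = -1 - ½ = -3/2 ≈ -1.5000)
g(J) = 2*J
t(H, A) = -3/2
t(1*(-3 - 2), 11)*g(10/23) = -3*10/23 = -3/2*20/23 = -30/23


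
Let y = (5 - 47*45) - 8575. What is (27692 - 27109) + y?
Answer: -10102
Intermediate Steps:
y = -10685 (y = (5 - 2115) - 8575 = -2110 - 8575 = -10685)
(27692 - 27109) + y = (27692 - 27109) - 10685 = 583 - 10685 = -10102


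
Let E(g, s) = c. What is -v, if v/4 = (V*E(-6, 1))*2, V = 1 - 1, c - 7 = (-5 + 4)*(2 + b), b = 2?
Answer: 0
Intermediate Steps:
c = 3 (c = 7 + (-5 + 4)*(2 + 2) = 7 - 1*4 = 7 - 4 = 3)
E(g, s) = 3
V = 0
v = 0 (v = 4*((0*3)*2) = 4*(0*2) = 4*0 = 0)
-v = -1*0 = 0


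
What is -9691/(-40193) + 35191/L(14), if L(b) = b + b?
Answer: 1414703211/1125404 ≈ 1257.1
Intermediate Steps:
L(b) = 2*b
-9691/(-40193) + 35191/L(14) = -9691/(-40193) + 35191/((2*14)) = -9691*(-1/40193) + 35191/28 = 9691/40193 + 35191*(1/28) = 9691/40193 + 35191/28 = 1414703211/1125404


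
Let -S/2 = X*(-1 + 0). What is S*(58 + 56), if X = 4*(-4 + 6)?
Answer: 1824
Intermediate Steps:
X = 8 (X = 4*2 = 8)
S = 16 (S = -16*(-1 + 0) = -16*(-1) = -2*(-8) = 16)
S*(58 + 56) = 16*(58 + 56) = 16*114 = 1824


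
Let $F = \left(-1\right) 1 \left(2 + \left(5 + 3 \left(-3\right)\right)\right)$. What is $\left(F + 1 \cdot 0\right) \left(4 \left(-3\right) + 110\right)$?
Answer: $196$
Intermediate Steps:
$F = 2$ ($F = - (2 + \left(5 - 9\right)) = - (2 - 4) = \left(-1\right) \left(-2\right) = 2$)
$\left(F + 1 \cdot 0\right) \left(4 \left(-3\right) + 110\right) = \left(2 + 1 \cdot 0\right) \left(4 \left(-3\right) + 110\right) = \left(2 + 0\right) \left(-12 + 110\right) = 2 \cdot 98 = 196$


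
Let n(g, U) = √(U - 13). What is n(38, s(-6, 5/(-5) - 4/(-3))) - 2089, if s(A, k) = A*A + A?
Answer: -2089 + √17 ≈ -2084.9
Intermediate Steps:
s(A, k) = A + A² (s(A, k) = A² + A = A + A²)
n(g, U) = √(-13 + U)
n(38, s(-6, 5/(-5) - 4/(-3))) - 2089 = √(-13 - 6*(1 - 6)) - 2089 = √(-13 - 6*(-5)) - 2089 = √(-13 + 30) - 2089 = √17 - 2089 = -2089 + √17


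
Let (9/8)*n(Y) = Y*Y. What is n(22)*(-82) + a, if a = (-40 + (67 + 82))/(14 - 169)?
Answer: -49214101/1395 ≈ -35279.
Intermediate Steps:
n(Y) = 8*Y²/9 (n(Y) = 8*(Y*Y)/9 = 8*Y²/9)
a = -109/155 (a = (-40 + 149)/(-155) = 109*(-1/155) = -109/155 ≈ -0.70323)
n(22)*(-82) + a = ((8/9)*22²)*(-82) - 109/155 = ((8/9)*484)*(-82) - 109/155 = (3872/9)*(-82) - 109/155 = -317504/9 - 109/155 = -49214101/1395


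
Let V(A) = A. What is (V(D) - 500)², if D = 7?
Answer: 243049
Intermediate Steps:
(V(D) - 500)² = (7 - 500)² = (-493)² = 243049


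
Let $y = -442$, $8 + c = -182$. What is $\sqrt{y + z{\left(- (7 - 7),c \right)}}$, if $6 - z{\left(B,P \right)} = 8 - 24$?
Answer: $2 i \sqrt{105} \approx 20.494 i$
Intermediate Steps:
$c = -190$ ($c = -8 - 182 = -190$)
$z{\left(B,P \right)} = 22$ ($z{\left(B,P \right)} = 6 - \left(8 - 24\right) = 6 - -16 = 6 + 16 = 22$)
$\sqrt{y + z{\left(- (7 - 7),c \right)}} = \sqrt{-442 + 22} = \sqrt{-420} = 2 i \sqrt{105}$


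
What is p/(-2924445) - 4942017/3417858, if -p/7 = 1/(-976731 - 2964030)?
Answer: -6328274075539462219/4376581904770070490 ≈ -1.4459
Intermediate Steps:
p = 7/3940761 (p = -7/(-976731 - 2964030) = -7/(-3940761) = -7*(-1/3940761) = 7/3940761 ≈ 1.7763e-6)
p/(-2924445) - 4942017/3417858 = (7/3940761)/(-2924445) - 4942017/3417858 = (7/3940761)*(-1/2924445) - 4942017*1/3417858 = -7/11524538802645 - 549113/379762 = -6328274075539462219/4376581904770070490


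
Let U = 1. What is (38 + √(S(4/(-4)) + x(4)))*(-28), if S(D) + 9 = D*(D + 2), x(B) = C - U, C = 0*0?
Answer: -1064 - 28*I*√11 ≈ -1064.0 - 92.865*I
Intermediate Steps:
C = 0
x(B) = -1 (x(B) = 0 - 1*1 = 0 - 1 = -1)
S(D) = -9 + D*(2 + D) (S(D) = -9 + D*(D + 2) = -9 + D*(2 + D))
(38 + √(S(4/(-4)) + x(4)))*(-28) = (38 + √((-9 + (4/(-4))² + 2*(4/(-4))) - 1))*(-28) = (38 + √((-9 + (4*(-¼))² + 2*(4*(-¼))) - 1))*(-28) = (38 + √((-9 + (-1)² + 2*(-1)) - 1))*(-28) = (38 + √((-9 + 1 - 2) - 1))*(-28) = (38 + √(-10 - 1))*(-28) = (38 + √(-11))*(-28) = (38 + I*√11)*(-28) = -1064 - 28*I*√11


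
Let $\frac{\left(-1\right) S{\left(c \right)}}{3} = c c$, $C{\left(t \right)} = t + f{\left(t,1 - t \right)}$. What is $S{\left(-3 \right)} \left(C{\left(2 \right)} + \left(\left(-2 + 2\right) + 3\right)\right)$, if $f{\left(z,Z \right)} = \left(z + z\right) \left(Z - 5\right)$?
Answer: $513$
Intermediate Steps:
$f{\left(z,Z \right)} = 2 z \left(-5 + Z\right)$
$C{\left(t \right)} = t + 2 t \left(-4 - t\right)$ ($C{\left(t \right)} = t + 2 t \left(-5 - \left(-1 + t\right)\right) = t + 2 t \left(-4 - t\right)$)
$S{\left(c \right)} = - 3 c^{2}$ ($S{\left(c \right)} = - 3 c c = - 3 c^{2}$)
$S{\left(-3 \right)} \left(C{\left(2 \right)} + \left(\left(-2 + 2\right) + 3\right)\right) = - 3 \left(-3\right)^{2} \left(2 \left(-7 - 4\right) + \left(\left(-2 + 2\right) + 3\right)\right) = \left(-3\right) 9 \left(2 \left(-7 - 4\right) + \left(0 + 3\right)\right) = - 27 \left(2 \left(-11\right) + 3\right) = - 27 \left(-22 + 3\right) = \left(-27\right) \left(-19\right) = 513$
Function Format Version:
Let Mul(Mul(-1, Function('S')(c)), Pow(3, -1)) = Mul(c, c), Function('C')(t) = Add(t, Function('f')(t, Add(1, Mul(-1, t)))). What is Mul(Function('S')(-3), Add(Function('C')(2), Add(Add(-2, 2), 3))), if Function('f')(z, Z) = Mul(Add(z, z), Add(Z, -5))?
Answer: 513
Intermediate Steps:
Function('f')(z, Z) = Mul(2, z, Add(-5, Z)) (Function('f')(z, Z) = Mul(Mul(2, z), Add(-5, Z)) = Mul(2, z, Add(-5, Z)))
Function('C')(t) = Add(t, Mul(2, t, Add(-4, Mul(-1, t)))) (Function('C')(t) = Add(t, Mul(2, t, Add(-5, Add(1, Mul(-1, t))))) = Add(t, Mul(2, t, Add(-4, Mul(-1, t)))))
Function('S')(c) = Mul(-3, Pow(c, 2)) (Function('S')(c) = Mul(-3, Mul(c, c)) = Mul(-3, Pow(c, 2)))
Mul(Function('S')(-3), Add(Function('C')(2), Add(Add(-2, 2), 3))) = Mul(Mul(-3, Pow(-3, 2)), Add(Mul(2, Add(-7, Mul(-2, 2))), Add(Add(-2, 2), 3))) = Mul(Mul(-3, 9), Add(Mul(2, Add(-7, -4)), Add(0, 3))) = Mul(-27, Add(Mul(2, -11), 3)) = Mul(-27, Add(-22, 3)) = Mul(-27, -19) = 513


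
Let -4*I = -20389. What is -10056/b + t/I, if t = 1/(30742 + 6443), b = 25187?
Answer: -7624106787292/19095900973455 ≈ -0.39925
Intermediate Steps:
I = 20389/4 (I = -1/4*(-20389) = 20389/4 ≈ 5097.3)
t = 1/37185 ≈ 2.6893e-5
-10056/b + t/I = -10056/25187 + 1/(37185*(20389/4)) = -10056*1/25187 + (1/37185)*(4/20389) = -10056/25187 + 4/758164965 = -7624106787292/19095900973455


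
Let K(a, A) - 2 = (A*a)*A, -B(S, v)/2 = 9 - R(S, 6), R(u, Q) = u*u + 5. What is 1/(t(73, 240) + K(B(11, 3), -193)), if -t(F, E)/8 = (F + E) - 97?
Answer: 1/8714540 ≈ 1.1475e-7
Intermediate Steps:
R(u, Q) = 5 + u² (R(u, Q) = u² + 5 = 5 + u²)
B(S, v) = -8 + 2*S² (B(S, v) = -2*(9 - (5 + S²)) = -2*(9 + (-5 - S²)) = -2*(4 - S²) = -8 + 2*S²)
K(a, A) = 2 + a*A² (K(a, A) = 2 + (A*a)*A = 2 + a*A²)
t(F, E) = 776 - 8*E - 8*F (t(F, E) = -8*((F + E) - 97) = -8*((E + F) - 97) = -8*(-97 + E + F) = 776 - 8*E - 8*F)
1/(t(73, 240) + K(B(11, 3), -193)) = 1/((776 - 8*240 - 8*73) + (2 + (-8 + 2*11²)*(-193)²)) = 1/((776 - 1920 - 584) + (2 + (-8 + 2*121)*37249)) = 1/(-1728 + (2 + (-8 + 242)*37249)) = 1/(-1728 + (2 + 234*37249)) = 1/(-1728 + (2 + 8716266)) = 1/(-1728 + 8716268) = 1/8714540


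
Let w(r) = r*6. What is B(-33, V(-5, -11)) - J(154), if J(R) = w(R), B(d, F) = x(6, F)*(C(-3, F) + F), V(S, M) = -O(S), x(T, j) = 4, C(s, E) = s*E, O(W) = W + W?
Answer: -1004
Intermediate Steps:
w(r) = 6*r
O(W) = 2*W
C(s, E) = E*s
V(S, M) = -2*S
B(d, F) = -8*F (B(d, F) = 4*(F*(-3) + F) = 4*(-3*F + F) = 4*(-2*F) = -8*F)
J(R) = 6*R
B(-33, V(-5, -11)) - J(154) = -(-16)*(-5) - 6*154 = -8*10 - 1*924 = -80 - 924 = -1004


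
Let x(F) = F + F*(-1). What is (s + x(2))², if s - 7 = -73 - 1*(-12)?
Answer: 2916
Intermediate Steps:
x(F) = 0 (x(F) = F - F = 0)
s = -54 (s = 7 + (-73 - 1*(-12)) = 7 + (-73 + 12) = 7 - 61 = -54)
(s + x(2))² = (-54 + 0)² = (-54)² = 2916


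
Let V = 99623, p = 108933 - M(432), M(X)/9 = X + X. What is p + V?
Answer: 200780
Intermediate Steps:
M(X) = 18*X (M(X) = 9*(X + X) = 9*(2*X) = 18*X)
p = 101157 (p = 108933 - 18*432 = 108933 - 1*7776 = 108933 - 7776 = 101157)
p + V = 101157 + 99623 = 200780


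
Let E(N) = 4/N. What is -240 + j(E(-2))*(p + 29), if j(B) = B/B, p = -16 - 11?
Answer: -238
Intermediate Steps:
p = -27
j(B) = 1
-240 + j(E(-2))*(p + 29) = -240 + 1*(-27 + 29) = -240 + 1*2 = -240 + 2 = -238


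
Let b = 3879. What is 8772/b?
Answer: 2924/1293 ≈ 2.2614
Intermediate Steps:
8772/b = 8772/3879 = 8772*(1/3879) = 2924/1293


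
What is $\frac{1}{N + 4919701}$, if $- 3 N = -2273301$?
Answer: $\frac{1}{5677468} \approx 1.7613 \cdot 10^{-7}$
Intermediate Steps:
$N = 757767$ ($N = \left(- \frac{1}{3}\right) \left(-2273301\right) = 757767$)
$\frac{1}{N + 4919701} = \frac{1}{757767 + 4919701} = \frac{1}{5677468}$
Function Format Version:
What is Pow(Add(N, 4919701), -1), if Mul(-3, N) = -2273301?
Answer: Rational(1, 5677468) ≈ 1.7613e-7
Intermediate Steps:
N = 757767 (N = Mul(Rational(-1, 3), -2273301) = 757767)
Pow(Add(N, 4919701), -1) = Pow(Add(757767, 4919701), -1) = Pow(5677468, -1) = Rational(1, 5677468)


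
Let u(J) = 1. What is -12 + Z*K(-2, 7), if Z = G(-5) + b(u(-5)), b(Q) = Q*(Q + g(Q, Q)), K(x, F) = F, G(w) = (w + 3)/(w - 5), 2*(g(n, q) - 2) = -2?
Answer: 17/5 ≈ 3.4000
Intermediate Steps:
g(n, q) = 1 (g(n, q) = 2 + (½)*(-2) = 2 - 1 = 1)
G(w) = (3 + w)/(-5 + w)
b(Q) = Q*(1 + Q) (b(Q) = Q*(Q + 1) = Q*(1 + Q))
Z = 11/5 (Z = (3 - 5)/(-5 - 5) + 1*(1 + 1) = -2/(-10) + 1*2 = -⅒*(-2) + 2 = ⅕ + 2 = 11/5 ≈ 2.2000)
-12 + Z*K(-2, 7) = -12 + (11/5)*7 = -12 + 77/5 = 17/5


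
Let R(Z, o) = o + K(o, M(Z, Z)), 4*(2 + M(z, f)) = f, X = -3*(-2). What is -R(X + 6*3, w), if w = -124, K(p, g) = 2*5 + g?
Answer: 110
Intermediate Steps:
X = 6
M(z, f) = -2 + f/4
K(p, g) = 10 + g
R(Z, o) = 8 + o + Z/4 (R(Z, o) = o + (10 + (-2 + Z/4)) = o + (8 + Z/4) = 8 + o + Z/4)
-R(X + 6*3, w) = -(8 - 124 + (6 + 6*3)/4) = -(8 - 124 + (6 + 18)/4) = -(8 - 124 + (1/4)*24) = -(8 - 124 + 6) = -1*(-110) = 110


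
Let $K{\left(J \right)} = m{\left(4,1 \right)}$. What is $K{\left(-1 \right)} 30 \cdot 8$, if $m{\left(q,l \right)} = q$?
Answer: $960$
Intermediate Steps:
$K{\left(J \right)} = 4$
$K{\left(-1 \right)} 30 \cdot 8 = 4 \cdot 30 \cdot 8 = 120 \cdot 8 = 960$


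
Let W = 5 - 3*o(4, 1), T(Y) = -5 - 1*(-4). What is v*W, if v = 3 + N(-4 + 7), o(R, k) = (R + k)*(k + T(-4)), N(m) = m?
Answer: 30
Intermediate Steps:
T(Y) = -1 (T(Y) = -5 + 4 = -1)
o(R, k) = (-1 + k)*(R + k) (o(R, k) = (R + k)*(k - 1) = (R + k)*(-1 + k) = (-1 + k)*(R + k))
W = 5 (W = 5 - 3*(1**2 - 1*4 - 1*1 + 4*1) = 5 - 3*(1 - 4 - 1 + 4) = 5 - 3*0 = 5 + 0 = 5)
v = 6 (v = 3 + (-4 + 7) = 3 + 3 = 6)
v*W = 6*5 = 30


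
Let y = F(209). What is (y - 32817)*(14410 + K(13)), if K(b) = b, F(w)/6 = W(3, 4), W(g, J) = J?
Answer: -472973439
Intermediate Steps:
F(w) = 24 (F(w) = 6*4 = 24)
y = 24
(y - 32817)*(14410 + K(13)) = (24 - 32817)*(14410 + 13) = -32793*14423 = -472973439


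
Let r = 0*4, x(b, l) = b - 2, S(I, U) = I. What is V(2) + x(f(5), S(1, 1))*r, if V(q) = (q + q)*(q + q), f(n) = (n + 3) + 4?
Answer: 16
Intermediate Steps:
f(n) = 7 + n (f(n) = (3 + n) + 4 = 7 + n)
V(q) = 4*q² (V(q) = (2*q)*(2*q) = 4*q²)
x(b, l) = -2 + b
r = 0
V(2) + x(f(5), S(1, 1))*r = 4*2² + (-2 + (7 + 5))*0 = 4*4 + (-2 + 12)*0 = 16 + 10*0 = 16 + 0 = 16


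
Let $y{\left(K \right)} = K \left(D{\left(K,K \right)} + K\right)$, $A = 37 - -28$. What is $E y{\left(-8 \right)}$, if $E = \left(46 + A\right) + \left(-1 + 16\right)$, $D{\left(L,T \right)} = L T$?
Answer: $-56448$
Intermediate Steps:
$A = 65$ ($A = 37 + 28 = 65$)
$y{\left(K \right)} = K \left(K + K^{2}\right)$ ($y{\left(K \right)} = K \left(K K + K\right) = K \left(K^{2} + K\right) = K \left(K + K^{2}\right)$)
$E = 126$ ($E = \left(46 + 65\right) + \left(-1 + 16\right) = 111 + 15 = 126$)
$E y{\left(-8 \right)} = 126 \left(-8\right)^{2} \left(1 - 8\right) = 126 \cdot 64 \left(-7\right) = 126 \left(-448\right) = -56448$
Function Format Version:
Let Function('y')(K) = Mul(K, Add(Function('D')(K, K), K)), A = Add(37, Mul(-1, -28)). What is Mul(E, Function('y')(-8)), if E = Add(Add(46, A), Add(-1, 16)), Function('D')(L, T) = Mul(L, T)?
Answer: -56448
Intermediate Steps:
A = 65 (A = Add(37, 28) = 65)
Function('y')(K) = Mul(K, Add(K, Pow(K, 2))) (Function('y')(K) = Mul(K, Add(Mul(K, K), K)) = Mul(K, Add(Pow(K, 2), K)) = Mul(K, Add(K, Pow(K, 2))))
E = 126 (E = Add(Add(46, 65), Add(-1, 16)) = Add(111, 15) = 126)
Mul(E, Function('y')(-8)) = Mul(126, Mul(Pow(-8, 2), Add(1, -8))) = Mul(126, Mul(64, -7)) = Mul(126, -448) = -56448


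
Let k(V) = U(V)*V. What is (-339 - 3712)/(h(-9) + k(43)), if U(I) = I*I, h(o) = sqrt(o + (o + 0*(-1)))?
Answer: -322082857/6321363067 + 12153*I*sqrt(2)/6321363067 ≈ -0.050951 + 2.7189e-6*I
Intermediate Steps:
h(o) = sqrt(2)*sqrt(o) (h(o) = sqrt(o + (o + 0)) = sqrt(o + o) = sqrt(2*o) = sqrt(2)*sqrt(o))
U(I) = I**2
k(V) = V**3 (k(V) = V**2*V = V**3)
(-339 - 3712)/(h(-9) + k(43)) = (-339 - 3712)/(sqrt(2)*sqrt(-9) + 43**3) = -4051/(sqrt(2)*(3*I) + 79507) = -4051/(3*I*sqrt(2) + 79507) = -4051/(79507 + 3*I*sqrt(2))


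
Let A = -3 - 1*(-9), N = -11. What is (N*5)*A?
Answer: -330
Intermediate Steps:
A = 6 (A = -3 + 9 = 6)
(N*5)*A = -11*5*6 = -55*6 = -330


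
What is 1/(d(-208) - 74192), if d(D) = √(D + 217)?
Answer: -1/74189 ≈ -1.3479e-5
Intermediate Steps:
d(D) = √(217 + D)
1/(d(-208) - 74192) = 1/(√(217 - 208) - 74192) = 1/(√9 - 74192) = 1/(3 - 74192) = 1/(-74189) = -1/74189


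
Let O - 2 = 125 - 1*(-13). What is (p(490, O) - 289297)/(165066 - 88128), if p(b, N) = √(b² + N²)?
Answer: -289297/76938 + 35*√53/38469 ≈ -3.7535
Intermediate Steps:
O = 140 (O = 2 + (125 - 1*(-13)) = 2 + (125 + 13) = 2 + 138 = 140)
p(b, N) = √(N² + b²)
(p(490, O) - 289297)/(165066 - 88128) = (√(140² + 490²) - 289297)/(165066 - 88128) = (√(19600 + 240100) - 289297)/76938 = (√259700 - 289297)*(1/76938) = (70*√53 - 289297)*(1/76938) = (-289297 + 70*√53)*(1/76938) = -289297/76938 + 35*√53/38469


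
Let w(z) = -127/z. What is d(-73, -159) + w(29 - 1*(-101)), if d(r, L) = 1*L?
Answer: -20797/130 ≈ -159.98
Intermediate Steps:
d(r, L) = L
d(-73, -159) + w(29 - 1*(-101)) = -159 - 127/(29 - 1*(-101)) = -159 - 127/(29 + 101) = -159 - 127/130 = -20797/130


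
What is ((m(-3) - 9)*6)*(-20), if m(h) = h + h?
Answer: 1800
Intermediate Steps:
m(h) = 2*h
((m(-3) - 9)*6)*(-20) = ((2*(-3) - 9)*6)*(-20) = ((-6 - 9)*6)*(-20) = -15*6*(-20) = -90*(-20) = 1800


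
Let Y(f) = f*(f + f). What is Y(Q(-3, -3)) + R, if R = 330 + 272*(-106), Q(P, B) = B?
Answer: -28484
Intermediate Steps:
R = -28502 (R = 330 - 28832 = -28502)
Y(f) = 2*f**2 (Y(f) = f*(2*f) = 2*f**2)
Y(Q(-3, -3)) + R = 2*(-3)**2 - 28502 = 2*9 - 28502 = 18 - 28502 = -28484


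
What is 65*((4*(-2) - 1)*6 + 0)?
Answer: -3510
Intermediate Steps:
65*((4*(-2) - 1)*6 + 0) = 65*((-8 - 1)*6 + 0) = 65*(-9*6 + 0) = 65*(-54 + 0) = 65*(-54) = -3510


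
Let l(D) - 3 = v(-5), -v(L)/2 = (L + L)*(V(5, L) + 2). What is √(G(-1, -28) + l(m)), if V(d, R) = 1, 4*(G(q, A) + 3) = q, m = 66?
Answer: √239/2 ≈ 7.7298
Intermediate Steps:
G(q, A) = -3 + q/4
v(L) = -12*L (v(L) = -2*(L + L)*(1 + 2) = -2*2*L*3 = -12*L)
l(D) = 63 (l(D) = 3 - 12*(-5) = 3 + 60 = 63)
√(G(-1, -28) + l(m)) = √((-3 + (¼)*(-1)) + 63) = √((-3 - ¼) + 63) = √(-13/4 + 63) = √(239/4) = √239/2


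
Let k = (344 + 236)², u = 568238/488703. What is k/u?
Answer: 82199844600/284119 ≈ 2.8932e+5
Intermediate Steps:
u = 568238/488703 (u = 568238*(1/488703) = 568238/488703 ≈ 1.1627)
k = 336400 (k = 580² = 336400)
k/u = 336400/(568238/488703) = 336400*(488703/568238) = 82199844600/284119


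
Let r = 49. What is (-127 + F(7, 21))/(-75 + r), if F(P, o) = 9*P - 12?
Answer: 38/13 ≈ 2.9231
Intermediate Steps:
F(P, o) = -12 + 9*P
(-127 + F(7, 21))/(-75 + r) = (-127 + (-12 + 9*7))/(-75 + 49) = (-127 + (-12 + 63))/(-26) = (-127 + 51)*(-1/26) = -76*(-1/26) = 38/13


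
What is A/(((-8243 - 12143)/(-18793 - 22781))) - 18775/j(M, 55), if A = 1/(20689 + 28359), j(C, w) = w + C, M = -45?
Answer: -938649089873/499946264 ≈ -1877.5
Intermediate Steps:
j(C, w) = C + w
A = 1/49048 ≈ 2.0388e-5
A/(((-8243 - 12143)/(-18793 - 22781))) - 18775/j(M, 55) = 1/(49048*(((-8243 - 12143)/(-18793 - 22781)))) - 18775/(-45 + 55) = 1/(49048*((-20386/(-41574)))) - 18775/10 = 1/(49048*((-20386*(-1/41574)))) - 18775*⅒ = 1/(49048*(10193/20787)) - 3755/2 = (1/49048)*(20787/10193) - 3755/2 = 20787/499946264 - 3755/2 = -938649089873/499946264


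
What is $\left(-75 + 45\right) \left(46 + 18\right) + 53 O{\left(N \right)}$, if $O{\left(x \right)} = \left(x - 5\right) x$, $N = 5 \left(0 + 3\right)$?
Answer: $6030$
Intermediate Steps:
$N = 15$ ($N = 5 \cdot 3 = 15$)
$O{\left(x \right)} = x \left(-5 + x\right)$ ($O{\left(x \right)} = \left(-5 + x\right) x = x \left(-5 + x\right)$)
$\left(-75 + 45\right) \left(46 + 18\right) + 53 O{\left(N \right)} = \left(-75 + 45\right) \left(46 + 18\right) + 53 \cdot 15 \left(-5 + 15\right) = \left(-30\right) 64 + 53 \cdot 15 \cdot 10 = -1920 + 53 \cdot 150 = -1920 + 7950 = 6030$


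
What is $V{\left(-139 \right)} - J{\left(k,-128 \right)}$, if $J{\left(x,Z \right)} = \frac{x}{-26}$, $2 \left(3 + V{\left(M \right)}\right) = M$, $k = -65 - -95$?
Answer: $- \frac{1855}{26} \approx -71.346$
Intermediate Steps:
$k = 30$ ($k = -65 + 95 = 30$)
$V{\left(M \right)} = -3 + \frac{M}{2}$
$J{\left(x,Z \right)} = - \frac{x}{26}$ ($J{\left(x,Z \right)} = x \left(- \frac{1}{26}\right) = - \frac{x}{26}$)
$V{\left(-139 \right)} - J{\left(k,-128 \right)} = \left(-3 + \frac{1}{2} \left(-139\right)\right) - \left(- \frac{1}{26}\right) 30 = \left(-3 - \frac{139}{2}\right) - - \frac{15}{13} = - \frac{145}{2} + \frac{15}{13} = - \frac{1855}{26}$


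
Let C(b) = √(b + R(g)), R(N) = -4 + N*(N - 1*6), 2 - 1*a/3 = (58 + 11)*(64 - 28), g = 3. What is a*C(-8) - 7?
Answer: -7 - 7446*I*√21 ≈ -7.0 - 34122.0*I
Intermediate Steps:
a = -7446 (a = 6 - 3*(58 + 11)*(64 - 28) = 6 - 207*36 = 6 - 3*2484 = 6 - 7452 = -7446)
R(N) = -4 + N*(-6 + N) (R(N) = -4 + N*(N - 6) = -4 + N*(-6 + N))
C(b) = √(-13 + b) (C(b) = √(b + (-4 + 3² - 6*3)) = √(b + (-4 + 9 - 18)) = √(b - 13) = √(-13 + b))
a*C(-8) - 7 = -7446*√(-13 - 8) - 7 = -7446*I*√21 - 7 = -7 - 7446*I*√21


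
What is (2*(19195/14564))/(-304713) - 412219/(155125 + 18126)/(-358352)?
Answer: -12592615375463/6261877385877247056 ≈ -2.0110e-6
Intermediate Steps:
(2*(19195/14564))/(-304713) - 412219/(155125 + 18126)/(-358352) = (2*(19195*(1/14564)))*(-1/304713) - 412219/173251*(-1/358352) = (2*(1745/1324))*(-1/304713) - 412219*1/173251*(-1/358352) = (1745/662)*(-1/304713) - 412219/173251*(-1/358352) = -1745/201720006 + 412219/62084842352 = -12592615375463/6261877385877247056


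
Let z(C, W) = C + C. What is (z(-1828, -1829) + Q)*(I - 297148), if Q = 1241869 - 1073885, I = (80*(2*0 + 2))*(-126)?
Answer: -52142589024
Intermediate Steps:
z(C, W) = 2*C
I = -20160 (I = (80*(0 + 2))*(-126) = (80*2)*(-126) = 160*(-126) = -20160)
Q = 167984
(z(-1828, -1829) + Q)*(I - 297148) = (2*(-1828) + 167984)*(-20160 - 297148) = (-3656 + 167984)*(-317308) = 164328*(-317308) = -52142589024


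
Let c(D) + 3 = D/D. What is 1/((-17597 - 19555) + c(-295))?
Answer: -1/37154 ≈ -2.6915e-5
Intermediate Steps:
c(D) = -2 (c(D) = -3 + D/D = -3 + 1 = -2)
1/((-17597 - 19555) + c(-295)) = 1/((-17597 - 19555) - 2) = 1/(-37152 - 2) = 1/(-37154) = -1/37154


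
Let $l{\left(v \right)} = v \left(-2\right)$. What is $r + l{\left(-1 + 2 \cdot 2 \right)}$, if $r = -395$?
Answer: $-401$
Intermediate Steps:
$l{\left(v \right)} = - 2 v$
$r + l{\left(-1 + 2 \cdot 2 \right)} = -395 - 2 \left(-1 + 2 \cdot 2\right) = -395 - 2 \left(-1 + 4\right) = -395 - 6 = -401$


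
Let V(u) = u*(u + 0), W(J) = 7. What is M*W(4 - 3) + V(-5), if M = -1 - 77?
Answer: -521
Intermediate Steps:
V(u) = u² (V(u) = u*u = u²)
M = -78
M*W(4 - 3) + V(-5) = -78*7 + (-5)² = -546 + 25 = -521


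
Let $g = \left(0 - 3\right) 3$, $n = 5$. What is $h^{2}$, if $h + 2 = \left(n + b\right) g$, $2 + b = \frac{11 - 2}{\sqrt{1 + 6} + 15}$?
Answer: $\frac{14213074}{11881} - \frac{610497 \sqrt{7}}{23762} \approx 1128.3$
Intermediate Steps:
$b = -2 + \frac{9}{15 + \sqrt{7}}$ ($b = -2 + \frac{11 - 2}{\sqrt{1 + 6} + 15} = -2 + \frac{9}{\sqrt{7} + 15} = -2 + \frac{9}{15 + \sqrt{7}} \approx -1.49$)
$g = -9$ ($g = \left(-3\right) 3 = -9$)
$h = - \frac{7537}{218} + \frac{81 \sqrt{7}}{218}$ ($h = -2 + \left(5 - \left(\frac{301}{218} + \frac{9 \sqrt{7}}{218}\right)\right) \left(-9\right) = -2 + \left(\frac{789}{218} - \frac{9 \sqrt{7}}{218}\right) \left(-9\right) = -2 - \left(\frac{7101}{218} - \frac{81 \sqrt{7}}{218}\right) = - \frac{7537}{218} + \frac{81 \sqrt{7}}{218} \approx -33.59$)
$h^{2} = \left(- \frac{7537}{218} + \frac{81 \sqrt{7}}{218}\right)^{2}$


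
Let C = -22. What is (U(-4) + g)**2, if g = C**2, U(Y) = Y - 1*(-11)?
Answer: 241081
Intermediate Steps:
U(Y) = 11 + Y (U(Y) = Y + 11 = 11 + Y)
g = 484 (g = (-22)**2 = 484)
(U(-4) + g)**2 = ((11 - 4) + 484)**2 = (7 + 484)**2 = 491**2 = 241081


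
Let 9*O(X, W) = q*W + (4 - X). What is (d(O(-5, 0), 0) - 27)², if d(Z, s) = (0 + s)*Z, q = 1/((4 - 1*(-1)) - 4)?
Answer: 729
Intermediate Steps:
q = 1 (q = 1/((4 + 1) - 4) = 1/(5 - 4) = 1/1 = 1)
O(X, W) = 4/9 - X/9 + W/9 (O(X, W) = (1*W + (4 - X))/9 = (W + (4 - X))/9 = (4 + W - X)/9 = 4/9 - X/9 + W/9)
d(Z, s) = Z*s (d(Z, s) = s*Z = Z*s)
(d(O(-5, 0), 0) - 27)² = ((4/9 - ⅑*(-5) + (⅑)*0)*0 - 27)² = ((4/9 + 5/9 + 0)*0 - 27)² = (1*0 - 27)² = (0 - 27)² = (-27)² = 729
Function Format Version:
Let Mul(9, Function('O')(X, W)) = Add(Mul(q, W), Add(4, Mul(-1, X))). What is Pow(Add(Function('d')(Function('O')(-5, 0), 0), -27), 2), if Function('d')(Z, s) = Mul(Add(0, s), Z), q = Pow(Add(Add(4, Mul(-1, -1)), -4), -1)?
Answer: 729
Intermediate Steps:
q = 1 (q = Pow(Add(Add(4, 1), -4), -1) = Pow(Add(5, -4), -1) = Pow(1, -1) = 1)
Function('O')(X, W) = Add(Rational(4, 9), Mul(Rational(-1, 9), X), Mul(Rational(1, 9), W)) (Function('O')(X, W) = Mul(Rational(1, 9), Add(Mul(1, W), Add(4, Mul(-1, X)))) = Mul(Rational(1, 9), Add(W, Add(4, Mul(-1, X)))) = Mul(Rational(1, 9), Add(4, W, Mul(-1, X))) = Add(Rational(4, 9), Mul(Rational(-1, 9), X), Mul(Rational(1, 9), W)))
Function('d')(Z, s) = Mul(Z, s) (Function('d')(Z, s) = Mul(s, Z) = Mul(Z, s))
Pow(Add(Function('d')(Function('O')(-5, 0), 0), -27), 2) = Pow(Add(Mul(Add(Rational(4, 9), Mul(Rational(-1, 9), -5), Mul(Rational(1, 9), 0)), 0), -27), 2) = Pow(Add(Mul(Add(Rational(4, 9), Rational(5, 9), 0), 0), -27), 2) = Pow(Add(Mul(1, 0), -27), 2) = Pow(Add(0, -27), 2) = Pow(-27, 2) = 729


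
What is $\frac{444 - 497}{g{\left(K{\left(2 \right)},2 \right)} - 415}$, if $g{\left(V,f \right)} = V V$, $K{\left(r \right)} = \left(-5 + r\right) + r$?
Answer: $\frac{53}{414} \approx 0.12802$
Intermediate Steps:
$K{\left(r \right)} = -5 + 2 r$
$g{\left(V,f \right)} = V^{2}$
$\frac{444 - 497}{g{\left(K{\left(2 \right)},2 \right)} - 415} = \frac{444 - 497}{\left(-5 + 2 \cdot 2\right)^{2} - 415} = - \frac{53}{\left(-5 + 4\right)^{2} - 415} = - \frac{53}{\left(-1\right)^{2} - 415} = - \frac{53}{1 - 415} = - \frac{53}{-414} = \left(-53\right) \left(- \frac{1}{414}\right) = \frac{53}{414}$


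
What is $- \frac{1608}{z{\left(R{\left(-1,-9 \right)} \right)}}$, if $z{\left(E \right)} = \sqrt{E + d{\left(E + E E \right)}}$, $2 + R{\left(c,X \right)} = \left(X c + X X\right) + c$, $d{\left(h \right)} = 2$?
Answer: $- \frac{1608 \sqrt{89}}{89} \approx -170.45$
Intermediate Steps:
$R{\left(c,X \right)} = -2 + c + X^{2} + X c$ ($R{\left(c,X \right)} = -2 + \left(\left(X c + X X\right) + c\right) = -2 + \left(\left(X c + X^{2}\right) + c\right) = -2 + \left(\left(X^{2} + X c\right) + c\right) = -2 + \left(c + X^{2} + X c\right) = -2 + c + X^{2} + X c$)
$z{\left(E \right)} = \sqrt{2 + E}$ ($z{\left(E \right)} = \sqrt{E + 2} = \sqrt{2 + E}$)
$- \frac{1608}{z{\left(R{\left(-1,-9 \right)} \right)}} = - \frac{1608}{\sqrt{2 - \left(-6 - 81\right)}} = - \frac{1608}{\sqrt{2 + \left(-2 - 1 + 81 + 9\right)}} = - \frac{1608}{\sqrt{2 + 87}} = - \frac{1608}{\sqrt{89}} = - 1608 \frac{\sqrt{89}}{89} = - \frac{1608 \sqrt{89}}{89}$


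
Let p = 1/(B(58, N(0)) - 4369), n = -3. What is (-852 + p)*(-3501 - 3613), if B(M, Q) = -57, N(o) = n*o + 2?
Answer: 13413279821/2213 ≈ 6.0611e+6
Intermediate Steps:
N(o) = 2 - 3*o (N(o) = -3*o + 2 = 2 - 3*o)
p = -1/4426 (p = 1/(-57 - 4369) = 1/(-4426) = -1/4426 ≈ -0.00022594)
(-852 + p)*(-3501 - 3613) = (-852 - 1/4426)*(-3501 - 3613) = -3770953/4426*(-7114) = 13413279821/2213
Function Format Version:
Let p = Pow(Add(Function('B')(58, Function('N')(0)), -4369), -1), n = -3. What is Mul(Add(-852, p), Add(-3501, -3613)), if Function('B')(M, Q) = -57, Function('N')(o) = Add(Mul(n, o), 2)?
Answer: Rational(13413279821, 2213) ≈ 6.0611e+6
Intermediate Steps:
Function('N')(o) = Add(2, Mul(-3, o)) (Function('N')(o) = Add(Mul(-3, o), 2) = Add(2, Mul(-3, o)))
p = Rational(-1, 4426) (p = Pow(Add(-57, -4369), -1) = Pow(-4426, -1) = Rational(-1, 4426) ≈ -0.00022594)
Mul(Add(-852, p), Add(-3501, -3613)) = Mul(Add(-852, Rational(-1, 4426)), Add(-3501, -3613)) = Mul(Rational(-3770953, 4426), -7114) = Rational(13413279821, 2213)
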